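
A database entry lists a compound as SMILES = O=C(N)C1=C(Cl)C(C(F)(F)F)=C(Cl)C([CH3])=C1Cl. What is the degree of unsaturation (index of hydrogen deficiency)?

5

Molecular formula: C9H5Cl3F3NO.
DoU = (2C + 2 + N − H − X) / 2, where X is the halogen count and O/S are ignored.
    = (2·9 + 2 + 1 − 5 − 6) / 2 = 10 / 2 = 5.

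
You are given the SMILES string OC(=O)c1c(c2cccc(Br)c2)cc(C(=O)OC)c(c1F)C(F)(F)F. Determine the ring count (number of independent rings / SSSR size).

2

In SMILES, each pair of matching ring-closure digits denotes one ring-closing bond; the number of such bonds equals the number of independent rings.
Ring-closure bonds here: 2.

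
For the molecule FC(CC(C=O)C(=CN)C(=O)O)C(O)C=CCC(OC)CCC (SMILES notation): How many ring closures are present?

0

In SMILES, each pair of matching ring-closure digits denotes one ring-closing bond; the number of such bonds equals the number of independent rings.
Ring-closure bonds here: 0.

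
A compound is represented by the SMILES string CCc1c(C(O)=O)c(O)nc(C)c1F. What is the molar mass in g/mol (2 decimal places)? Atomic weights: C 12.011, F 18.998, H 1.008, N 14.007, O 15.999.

199.18 g/mol

First, the molecular formula is C9H10FNO3 (counting implicit H from valence).
  C: 9 × 12.011 = 108.099
  F: 1 × 18.998 = 18.998
  H: 10 × 1.008 = 10.080
  N: 1 × 14.007 = 14.007
  O: 3 × 15.999 = 47.997
Sum: 9×12.011 + 1×18.998 + 10×1.008 + 1×14.007 + 3×15.999 = 199.181 → 199.18 g/mol.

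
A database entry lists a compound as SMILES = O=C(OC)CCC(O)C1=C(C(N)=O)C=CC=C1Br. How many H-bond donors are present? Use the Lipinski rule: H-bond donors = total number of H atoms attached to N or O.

Donors: find every N or O and count the H atoms it carries.
  atom 1 (O): bond orders sum to 2 → 0 H
  atom 3 (O): bond orders sum to 2 → 0 H
  atom 8 (O): bond orders sum to 1 → 1 H
  atom 12 (N): bond orders sum to 1 → 2 H
  atom 13 (O): bond orders sum to 2 → 0 H
Lipinski HBD = 3.

3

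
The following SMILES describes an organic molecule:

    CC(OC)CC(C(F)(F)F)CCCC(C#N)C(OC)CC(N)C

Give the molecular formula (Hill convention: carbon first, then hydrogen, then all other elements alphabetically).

C16H29F3N2O2

Walk through each heavy atom and fill implicit hydrogens from standard valence (C 4, N 3, O 2, S 2, halogen 1):
  atom 1: C, bond orders sum to 1 (valence 4) → 3 H
  atom 2: C, bond orders sum to 3 (valence 4) → 1 H
  atom 3: O, bond orders sum to 2 (valence 2) → 0 H
  atom 4: C, bond orders sum to 1 (valence 4) → 3 H
  atom 5: C, bond orders sum to 2 (valence 4) → 2 H
  atom 6: C, bond orders sum to 3 (valence 4) → 1 H
  atom 7: C, bond orders sum to 4 (valence 4) → 0 H
  atom 8: F (halogen, monovalent) → 0 H
  atom 9: F (halogen, monovalent) → 0 H
  atom 10: F (halogen, monovalent) → 0 H
  atom 11: C, bond orders sum to 2 (valence 4) → 2 H
  atom 12: C, bond orders sum to 2 (valence 4) → 2 H
  atom 13: C, bond orders sum to 2 (valence 4) → 2 H
  atom 14: C, bond orders sum to 3 (valence 4) → 1 H
  atom 15: C, bond orders sum to 4 (valence 4) → 0 H
  atom 16: N, bond orders sum to 3 (valence 3) → 0 H
  atom 17: C, bond orders sum to 3 (valence 4) → 1 H
  atom 18: O, bond orders sum to 2 (valence 2) → 0 H
  atom 19: C, bond orders sum to 1 (valence 4) → 3 H
  atom 20: C, bond orders sum to 2 (valence 4) → 2 H
  atom 21: C, bond orders sum to 3 (valence 4) → 1 H
  atom 22: N, bond orders sum to 1 (valence 3) → 2 H
  atom 23: C, bond orders sum to 1 (valence 4) → 3 H
Totals → C:16, H:29, F:3, N:2, O:2.
In Hill order: C16H29F3N2O2.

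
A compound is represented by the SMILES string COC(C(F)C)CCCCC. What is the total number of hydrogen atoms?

Walk through each heavy atom and fill implicit hydrogens from standard valence (C 4, N 3, O 2, S 2, halogen 1):
  atom 1: C, bond orders sum to 1 (valence 4) → 3 H
  atom 2: O, bond orders sum to 2 (valence 2) → 0 H
  atom 3: C, bond orders sum to 3 (valence 4) → 1 H
  atom 4: C, bond orders sum to 3 (valence 4) → 1 H
  atom 5: F (halogen, monovalent) → 0 H
  atom 6: C, bond orders sum to 1 (valence 4) → 3 H
  atom 7: C, bond orders sum to 2 (valence 4) → 2 H
  atom 8: C, bond orders sum to 2 (valence 4) → 2 H
  atom 9: C, bond orders sum to 2 (valence 4) → 2 H
  atom 10: C, bond orders sum to 2 (valence 4) → 2 H
  atom 11: C, bond orders sum to 1 (valence 4) → 3 H
Total hydrogens: 19.

19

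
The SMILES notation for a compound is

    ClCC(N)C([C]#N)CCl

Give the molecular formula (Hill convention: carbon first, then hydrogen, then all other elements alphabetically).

Walk through each heavy atom and fill implicit hydrogens from standard valence (C 4, N 3, O 2, S 2, halogen 1):
  atom 1: Cl (halogen, monovalent) → 0 H
  atom 2: C, bond orders sum to 2 (valence 4) → 2 H
  atom 3: C, bond orders sum to 3 (valence 4) → 1 H
  atom 4: N, bond orders sum to 1 (valence 3) → 2 H
  atom 5: C, bond orders sum to 3 (valence 4) → 1 H
  atom 6: C with explicit H count 0
  atom 7: N, bond orders sum to 3 (valence 3) → 0 H
  atom 8: C, bond orders sum to 2 (valence 4) → 2 H
  atom 9: Cl (halogen, monovalent) → 0 H
Totals → C:5, H:8, Cl:2, N:2.
In Hill order: C5H8Cl2N2.

C5H8Cl2N2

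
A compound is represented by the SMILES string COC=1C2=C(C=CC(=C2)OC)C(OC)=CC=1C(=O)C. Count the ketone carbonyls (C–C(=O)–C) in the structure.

1

The ketone motif appears at heavy-atom position 17 in the SMILES.
Other groups present: 3 ether.
Ketone count: 1.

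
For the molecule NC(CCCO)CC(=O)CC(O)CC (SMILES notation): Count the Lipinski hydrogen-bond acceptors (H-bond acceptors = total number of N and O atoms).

4

N atoms: 1; O atoms: 3.
Lipinski HBA = 1 + 3 = 4.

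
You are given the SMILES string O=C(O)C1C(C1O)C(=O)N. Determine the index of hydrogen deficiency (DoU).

3

Degree of unsaturation = (number of rings) + (number of π bonds).
Ring closures in the SMILES: 1.
π bonds: 2 double bonds (each 1 DoU) → 2 DoU from unsaturation.
Total DoU = 1 + 2 = 3.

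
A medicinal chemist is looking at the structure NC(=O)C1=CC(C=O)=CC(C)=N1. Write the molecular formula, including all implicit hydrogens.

C8H8N2O2

Walk through each heavy atom and fill implicit hydrogens from standard valence (C 4, N 3, O 2, S 2, halogen 1):
  atom 1: N, bond orders sum to 1 (valence 3) → 2 H
  atom 2: C, bond orders sum to 4 (valence 4) → 0 H
  atom 3: O, bond orders sum to 2 (valence 2) → 0 H
  atom 4: C, bond orders sum to 4 (valence 4) → 0 H
  atom 5: C, bond orders sum to 3 (valence 4) → 1 H
  atom 6: C, bond orders sum to 4 (valence 4) → 0 H
  atom 7: C, bond orders sum to 3 (valence 4) → 1 H
  atom 8: O, bond orders sum to 2 (valence 2) → 0 H
  atom 9: C, bond orders sum to 3 (valence 4) → 1 H
  atom 10: C, bond orders sum to 4 (valence 4) → 0 H
  atom 11: C, bond orders sum to 1 (valence 4) → 3 H
  atom 12: N, bond orders sum to 3 (valence 3) → 0 H
Totals → C:8, H:8, N:2, O:2.
In Hill order: C8H8N2O2.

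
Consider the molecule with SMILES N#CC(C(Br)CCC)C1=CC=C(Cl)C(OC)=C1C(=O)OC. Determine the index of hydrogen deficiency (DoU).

Molecular formula: C15H17BrClNO3.
DoU = (2C + 2 + N − H − X) / 2, where X is the halogen count and O/S are ignored.
    = (2·15 + 2 + 1 − 17 − 2) / 2 = 14 / 2 = 7.

7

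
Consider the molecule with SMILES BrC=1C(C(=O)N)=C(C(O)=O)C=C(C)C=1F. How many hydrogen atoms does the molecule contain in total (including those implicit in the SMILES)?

Walk through each heavy atom and fill implicit hydrogens from standard valence (C 4, N 3, O 2, S 2, halogen 1):
  atom 1: Br (halogen, monovalent) → 0 H
  atom 2: C, bond orders sum to 4 (valence 4) → 0 H
  atom 3: C, bond orders sum to 4 (valence 4) → 0 H
  atom 4: C, bond orders sum to 4 (valence 4) → 0 H
  atom 5: O, bond orders sum to 2 (valence 2) → 0 H
  atom 6: N, bond orders sum to 1 (valence 3) → 2 H
  atom 7: C, bond orders sum to 4 (valence 4) → 0 H
  atom 8: C, bond orders sum to 4 (valence 4) → 0 H
  atom 9: O, bond orders sum to 1 (valence 2) → 1 H
  atom 10: O, bond orders sum to 2 (valence 2) → 0 H
  atom 11: C, bond orders sum to 3 (valence 4) → 1 H
  atom 12: C, bond orders sum to 4 (valence 4) → 0 H
  atom 13: C, bond orders sum to 1 (valence 4) → 3 H
  atom 14: C, bond orders sum to 4 (valence 4) → 0 H
  atom 15: F (halogen, monovalent) → 0 H
Total hydrogens: 7.

7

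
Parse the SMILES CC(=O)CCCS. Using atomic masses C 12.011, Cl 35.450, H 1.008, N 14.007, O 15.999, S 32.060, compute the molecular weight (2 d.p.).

First, the molecular formula is C5H10OS (counting implicit H from valence).
  C: 5 × 12.011 = 60.055
  H: 10 × 1.008 = 10.080
  O: 1 × 15.999 = 15.999
  S: 1 × 32.060 = 32.060
Sum: 5×12.011 + 10×1.008 + 1×15.999 + 1×32.060 = 118.194 → 118.19 g/mol.

118.19 g/mol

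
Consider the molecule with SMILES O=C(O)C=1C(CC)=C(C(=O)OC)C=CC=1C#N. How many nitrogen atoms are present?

1

Scan the SMILES for N atoms (remember two-letter symbols like Cl and Br are single atoms).
Nitrogen count: 1.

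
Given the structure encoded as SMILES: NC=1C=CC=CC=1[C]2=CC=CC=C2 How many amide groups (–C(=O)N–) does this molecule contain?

Scan the SMILES for the amide motif — none present.
Groups that are present: 1 primary amine.

0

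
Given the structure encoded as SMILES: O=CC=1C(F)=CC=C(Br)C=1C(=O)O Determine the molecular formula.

Walk through each heavy atom and fill implicit hydrogens from standard valence (C 4, N 3, O 2, S 2, halogen 1):
  atom 1: O, bond orders sum to 2 (valence 2) → 0 H
  atom 2: C, bond orders sum to 3 (valence 4) → 1 H
  atom 3: C, bond orders sum to 4 (valence 4) → 0 H
  atom 4: C, bond orders sum to 4 (valence 4) → 0 H
  atom 5: F (halogen, monovalent) → 0 H
  atom 6: C, bond orders sum to 3 (valence 4) → 1 H
  atom 7: C, bond orders sum to 3 (valence 4) → 1 H
  atom 8: C, bond orders sum to 4 (valence 4) → 0 H
  atom 9: Br (halogen, monovalent) → 0 H
  atom 10: C, bond orders sum to 4 (valence 4) → 0 H
  atom 11: C, bond orders sum to 4 (valence 4) → 0 H
  atom 12: O, bond orders sum to 2 (valence 2) → 0 H
  atom 13: O, bond orders sum to 1 (valence 2) → 1 H
Totals → C:8, H:4, Br:1, F:1, O:3.
In Hill order: C8H4BrFO3.

C8H4BrFO3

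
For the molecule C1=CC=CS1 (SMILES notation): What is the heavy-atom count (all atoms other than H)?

Every atom symbol written in the SMILES (organic subset) is one heavy atom; implicit H are not written.
Heavy atoms by element → C:4, S:1.
Total: 5.

5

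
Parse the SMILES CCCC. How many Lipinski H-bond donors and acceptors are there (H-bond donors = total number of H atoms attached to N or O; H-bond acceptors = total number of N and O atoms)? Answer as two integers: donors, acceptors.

Donors: find every N or O and count the H atoms it carries.
  (no N or O atoms present)
Lipinski HBD = 0.
Acceptors: N atoms = 0, O atoms = 0 → HBA = 0.

0, 0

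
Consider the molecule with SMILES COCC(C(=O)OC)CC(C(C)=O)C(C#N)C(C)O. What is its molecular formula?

Walk through each heavy atom and fill implicit hydrogens from standard valence (C 4, N 3, O 2, S 2, halogen 1):
  atom 1: C, bond orders sum to 1 (valence 4) → 3 H
  atom 2: O, bond orders sum to 2 (valence 2) → 0 H
  atom 3: C, bond orders sum to 2 (valence 4) → 2 H
  atom 4: C, bond orders sum to 3 (valence 4) → 1 H
  atom 5: C, bond orders sum to 4 (valence 4) → 0 H
  atom 6: O, bond orders sum to 2 (valence 2) → 0 H
  atom 7: O, bond orders sum to 2 (valence 2) → 0 H
  atom 8: C, bond orders sum to 1 (valence 4) → 3 H
  atom 9: C, bond orders sum to 2 (valence 4) → 2 H
  atom 10: C, bond orders sum to 3 (valence 4) → 1 H
  atom 11: C, bond orders sum to 4 (valence 4) → 0 H
  atom 12: C, bond orders sum to 1 (valence 4) → 3 H
  atom 13: O, bond orders sum to 2 (valence 2) → 0 H
  atom 14: C, bond orders sum to 3 (valence 4) → 1 H
  atom 15: C, bond orders sum to 4 (valence 4) → 0 H
  atom 16: N, bond orders sum to 3 (valence 3) → 0 H
  atom 17: C, bond orders sum to 3 (valence 4) → 1 H
  atom 18: C, bond orders sum to 1 (valence 4) → 3 H
  atom 19: O, bond orders sum to 1 (valence 2) → 1 H
Totals → C:13, H:21, N:1, O:5.
In Hill order: C13H21NO5.

C13H21NO5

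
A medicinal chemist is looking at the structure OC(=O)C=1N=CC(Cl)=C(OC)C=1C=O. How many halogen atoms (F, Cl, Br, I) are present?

1

Halogen atoms appear at heavy-atom position 8 (1×Cl).
Other groups present: 1 aldehyde, 1 carboxylic acid, 1 ether.
Halogen count: 1.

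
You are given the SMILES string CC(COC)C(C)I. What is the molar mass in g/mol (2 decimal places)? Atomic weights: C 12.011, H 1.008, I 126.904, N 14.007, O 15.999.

228.07 g/mol

First, the molecular formula is C6H13IO (counting implicit H from valence).
  C: 6 × 12.011 = 72.066
  H: 13 × 1.008 = 13.104
  I: 1 × 126.904 = 126.904
  O: 1 × 15.999 = 15.999
Sum: 6×12.011 + 13×1.008 + 1×126.904 + 1×15.999 = 228.073 → 228.07 g/mol.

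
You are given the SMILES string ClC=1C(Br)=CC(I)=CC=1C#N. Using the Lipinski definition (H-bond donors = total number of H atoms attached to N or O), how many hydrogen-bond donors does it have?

Donors: find every N or O and count the H atoms it carries.
  atom 11 (N): bond orders sum to 3 → 0 H
Lipinski HBD = 0.

0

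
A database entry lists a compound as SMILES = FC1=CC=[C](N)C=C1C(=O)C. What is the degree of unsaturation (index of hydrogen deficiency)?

5

Molecular formula: C8H8FNO.
DoU = (2C + 2 + N − H − X) / 2, where X is the halogen count and O/S are ignored.
    = (2·8 + 2 + 1 − 8 − 1) / 2 = 10 / 2 = 5.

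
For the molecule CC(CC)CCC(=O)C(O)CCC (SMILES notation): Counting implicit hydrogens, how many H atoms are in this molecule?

22

Walk through each heavy atom and fill implicit hydrogens from standard valence (C 4, N 3, O 2, S 2, halogen 1):
  atom 1: C, bond orders sum to 1 (valence 4) → 3 H
  atom 2: C, bond orders sum to 3 (valence 4) → 1 H
  atom 3: C, bond orders sum to 2 (valence 4) → 2 H
  atom 4: C, bond orders sum to 1 (valence 4) → 3 H
  atom 5: C, bond orders sum to 2 (valence 4) → 2 H
  atom 6: C, bond orders sum to 2 (valence 4) → 2 H
  atom 7: C, bond orders sum to 4 (valence 4) → 0 H
  atom 8: O, bond orders sum to 2 (valence 2) → 0 H
  atom 9: C, bond orders sum to 3 (valence 4) → 1 H
  atom 10: O, bond orders sum to 1 (valence 2) → 1 H
  atom 11: C, bond orders sum to 2 (valence 4) → 2 H
  atom 12: C, bond orders sum to 2 (valence 4) → 2 H
  atom 13: C, bond orders sum to 1 (valence 4) → 3 H
Total hydrogens: 22.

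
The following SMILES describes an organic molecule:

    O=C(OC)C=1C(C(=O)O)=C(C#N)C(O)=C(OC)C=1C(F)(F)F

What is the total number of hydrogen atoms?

8

Walk through each heavy atom and fill implicit hydrogens from standard valence (C 4, N 3, O 2, S 2, halogen 1):
  atom 1: O, bond orders sum to 2 (valence 2) → 0 H
  atom 2: C, bond orders sum to 4 (valence 4) → 0 H
  atom 3: O, bond orders sum to 2 (valence 2) → 0 H
  atom 4: C, bond orders sum to 1 (valence 4) → 3 H
  atom 5: C, bond orders sum to 4 (valence 4) → 0 H
  atom 6: C, bond orders sum to 4 (valence 4) → 0 H
  atom 7: C, bond orders sum to 4 (valence 4) → 0 H
  atom 8: O, bond orders sum to 2 (valence 2) → 0 H
  atom 9: O, bond orders sum to 1 (valence 2) → 1 H
  atom 10: C, bond orders sum to 4 (valence 4) → 0 H
  atom 11: C, bond orders sum to 4 (valence 4) → 0 H
  atom 12: N, bond orders sum to 3 (valence 3) → 0 H
  atom 13: C, bond orders sum to 4 (valence 4) → 0 H
  atom 14: O, bond orders sum to 1 (valence 2) → 1 H
  atom 15: C, bond orders sum to 4 (valence 4) → 0 H
  atom 16: O, bond orders sum to 2 (valence 2) → 0 H
  atom 17: C, bond orders sum to 1 (valence 4) → 3 H
  atom 18: C, bond orders sum to 4 (valence 4) → 0 H
  atom 19: C, bond orders sum to 4 (valence 4) → 0 H
  atom 20: F (halogen, monovalent) → 0 H
  atom 21: F (halogen, monovalent) → 0 H
  atom 22: F (halogen, monovalent) → 0 H
Total hydrogens: 8.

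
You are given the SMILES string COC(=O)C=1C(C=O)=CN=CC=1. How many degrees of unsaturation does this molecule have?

6

Molecular formula: C8H7NO3.
DoU = (2C + 2 + N − H − X) / 2, where X is the halogen count and O/S are ignored.
    = (2·8 + 2 + 1 − 7 − 0) / 2 = 12 / 2 = 6.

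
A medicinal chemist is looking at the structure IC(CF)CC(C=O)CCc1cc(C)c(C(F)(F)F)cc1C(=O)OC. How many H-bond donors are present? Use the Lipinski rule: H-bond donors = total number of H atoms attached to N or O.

0

Donors: find every N or O and count the H atoms it carries.
  atom 8 (O): bond orders sum to 2 → 0 H
  atom 23 (O): bond orders sum to 2 → 0 H
  atom 24 (O): bond orders sum to 2 → 0 H
Lipinski HBD = 0.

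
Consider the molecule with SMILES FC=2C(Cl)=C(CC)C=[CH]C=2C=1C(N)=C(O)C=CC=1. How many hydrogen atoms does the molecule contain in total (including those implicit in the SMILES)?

Walk through each heavy atom and fill implicit hydrogens from standard valence (C 4, N 3, O 2, S 2, halogen 1):
  atom 1: F (halogen, monovalent) → 0 H
  atom 2: C, bond orders sum to 4 (valence 4) → 0 H
  atom 3: C, bond orders sum to 4 (valence 4) → 0 H
  atom 4: Cl (halogen, monovalent) → 0 H
  atom 5: C, bond orders sum to 4 (valence 4) → 0 H
  atom 6: C, bond orders sum to 2 (valence 4) → 2 H
  atom 7: C, bond orders sum to 1 (valence 4) → 3 H
  atom 8: C, bond orders sum to 3 (valence 4) → 1 H
  atom 9: C with explicit H count 1
  atom 10: C, bond orders sum to 4 (valence 4) → 0 H
  atom 11: C, bond orders sum to 4 (valence 4) → 0 H
  atom 12: C, bond orders sum to 4 (valence 4) → 0 H
  atom 13: N, bond orders sum to 1 (valence 3) → 2 H
  atom 14: C, bond orders sum to 4 (valence 4) → 0 H
  atom 15: O, bond orders sum to 1 (valence 2) → 1 H
  atom 16: C, bond orders sum to 3 (valence 4) → 1 H
  atom 17: C, bond orders sum to 3 (valence 4) → 1 H
  atom 18: C, bond orders sum to 3 (valence 4) → 1 H
Total hydrogens: 13.

13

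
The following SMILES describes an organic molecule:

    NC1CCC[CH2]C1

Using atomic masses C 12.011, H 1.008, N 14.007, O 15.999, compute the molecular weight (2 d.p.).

99.18 g/mol

First, the molecular formula is C6H13N (counting implicit H from valence).
  C: 6 × 12.011 = 72.066
  H: 13 × 1.008 = 13.104
  N: 1 × 14.007 = 14.007
Sum: 6×12.011 + 13×1.008 + 1×14.007 = 99.177 → 99.18 g/mol.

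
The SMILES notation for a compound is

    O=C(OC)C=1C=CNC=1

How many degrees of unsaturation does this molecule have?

4

Degree of unsaturation = (number of rings) + (number of π bonds).
Ring closures in the SMILES: 1.
π bonds: 3 double bonds (each 1 DoU) → 3 DoU from unsaturation.
Total DoU = 1 + 3 = 4.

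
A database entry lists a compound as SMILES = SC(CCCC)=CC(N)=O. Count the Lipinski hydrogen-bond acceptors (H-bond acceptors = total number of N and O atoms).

2

N atoms: 1; O atoms: 1.
Lipinski HBA = 1 + 1 = 2.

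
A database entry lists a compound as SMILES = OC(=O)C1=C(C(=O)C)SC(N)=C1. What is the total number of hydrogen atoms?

Walk through each heavy atom and fill implicit hydrogens from standard valence (C 4, N 3, O 2, S 2, halogen 1):
  atom 1: O, bond orders sum to 1 (valence 2) → 1 H
  atom 2: C, bond orders sum to 4 (valence 4) → 0 H
  atom 3: O, bond orders sum to 2 (valence 2) → 0 H
  atom 4: C, bond orders sum to 4 (valence 4) → 0 H
  atom 5: C, bond orders sum to 4 (valence 4) → 0 H
  atom 6: C, bond orders sum to 4 (valence 4) → 0 H
  atom 7: O, bond orders sum to 2 (valence 2) → 0 H
  atom 8: C, bond orders sum to 1 (valence 4) → 3 H
  atom 9: S, bond orders sum to 2 (valence 2) → 0 H
  atom 10: C, bond orders sum to 4 (valence 4) → 0 H
  atom 11: N, bond orders sum to 1 (valence 3) → 2 H
  atom 12: C, bond orders sum to 3 (valence 4) → 1 H
Total hydrogens: 7.

7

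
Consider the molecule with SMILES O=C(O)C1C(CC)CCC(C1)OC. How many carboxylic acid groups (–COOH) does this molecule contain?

1

The carboxylic acid motif appears at heavy-atom position 2 in the SMILES.
Other groups present: 1 ether.
Carboxylic acid count: 1.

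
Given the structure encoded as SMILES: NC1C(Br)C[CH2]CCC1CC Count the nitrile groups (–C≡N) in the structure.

Scan the SMILES for the nitrile motif — none present.
Groups that are present: 1 primary amine.

0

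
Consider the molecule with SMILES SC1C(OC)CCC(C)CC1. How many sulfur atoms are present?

1

Scan the SMILES for S atoms (remember two-letter symbols like Cl and Br are single atoms).
Sulfur count: 1.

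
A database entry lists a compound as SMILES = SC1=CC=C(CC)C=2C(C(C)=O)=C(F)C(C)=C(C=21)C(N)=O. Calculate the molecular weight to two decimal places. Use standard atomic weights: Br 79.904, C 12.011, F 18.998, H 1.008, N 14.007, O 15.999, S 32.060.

305.37 g/mol

First, the molecular formula is C16H16FNO2S (counting implicit H from valence).
  C: 16 × 12.011 = 192.176
  F: 1 × 18.998 = 18.998
  H: 16 × 1.008 = 16.128
  N: 1 × 14.007 = 14.007
  O: 2 × 15.999 = 31.998
  S: 1 × 32.060 = 32.060
Sum: 16×12.011 + 1×18.998 + 16×1.008 + 1×14.007 + 2×15.999 + 1×32.060 = 305.367 → 305.37 g/mol.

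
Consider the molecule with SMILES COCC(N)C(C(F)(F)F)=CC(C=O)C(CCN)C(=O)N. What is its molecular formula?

C12H20F3N3O3

Walk through each heavy atom and fill implicit hydrogens from standard valence (C 4, N 3, O 2, S 2, halogen 1):
  atom 1: C, bond orders sum to 1 (valence 4) → 3 H
  atom 2: O, bond orders sum to 2 (valence 2) → 0 H
  atom 3: C, bond orders sum to 2 (valence 4) → 2 H
  atom 4: C, bond orders sum to 3 (valence 4) → 1 H
  atom 5: N, bond orders sum to 1 (valence 3) → 2 H
  atom 6: C, bond orders sum to 4 (valence 4) → 0 H
  atom 7: C, bond orders sum to 4 (valence 4) → 0 H
  atom 8: F (halogen, monovalent) → 0 H
  atom 9: F (halogen, monovalent) → 0 H
  atom 10: F (halogen, monovalent) → 0 H
  atom 11: C, bond orders sum to 3 (valence 4) → 1 H
  atom 12: C, bond orders sum to 3 (valence 4) → 1 H
  atom 13: C, bond orders sum to 3 (valence 4) → 1 H
  atom 14: O, bond orders sum to 2 (valence 2) → 0 H
  atom 15: C, bond orders sum to 3 (valence 4) → 1 H
  atom 16: C, bond orders sum to 2 (valence 4) → 2 H
  atom 17: C, bond orders sum to 2 (valence 4) → 2 H
  atom 18: N, bond orders sum to 1 (valence 3) → 2 H
  atom 19: C, bond orders sum to 4 (valence 4) → 0 H
  atom 20: O, bond orders sum to 2 (valence 2) → 0 H
  atom 21: N, bond orders sum to 1 (valence 3) → 2 H
Totals → C:12, H:20, F:3, N:3, O:3.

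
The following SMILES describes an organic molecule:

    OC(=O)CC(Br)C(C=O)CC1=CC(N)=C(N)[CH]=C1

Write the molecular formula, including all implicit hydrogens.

Walk through each heavy atom and fill implicit hydrogens from standard valence (C 4, N 3, O 2, S 2, halogen 1):
  atom 1: O, bond orders sum to 1 (valence 2) → 1 H
  atom 2: C, bond orders sum to 4 (valence 4) → 0 H
  atom 3: O, bond orders sum to 2 (valence 2) → 0 H
  atom 4: C, bond orders sum to 2 (valence 4) → 2 H
  atom 5: C, bond orders sum to 3 (valence 4) → 1 H
  atom 6: Br (halogen, monovalent) → 0 H
  atom 7: C, bond orders sum to 3 (valence 4) → 1 H
  atom 8: C, bond orders sum to 3 (valence 4) → 1 H
  atom 9: O, bond orders sum to 2 (valence 2) → 0 H
  atom 10: C, bond orders sum to 2 (valence 4) → 2 H
  atom 11: C, bond orders sum to 4 (valence 4) → 0 H
  atom 12: C, bond orders sum to 3 (valence 4) → 1 H
  atom 13: C, bond orders sum to 4 (valence 4) → 0 H
  atom 14: N, bond orders sum to 1 (valence 3) → 2 H
  atom 15: C, bond orders sum to 4 (valence 4) → 0 H
  atom 16: N, bond orders sum to 1 (valence 3) → 2 H
  atom 17: C with explicit H count 1
  atom 18: C, bond orders sum to 3 (valence 4) → 1 H
Totals → C:12, H:15, Br:1, N:2, O:3.
In Hill order: C12H15BrN2O3.

C12H15BrN2O3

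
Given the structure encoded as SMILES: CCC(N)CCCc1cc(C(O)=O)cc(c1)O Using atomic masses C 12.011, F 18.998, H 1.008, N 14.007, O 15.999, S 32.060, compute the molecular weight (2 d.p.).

237.30 g/mol

First, the molecular formula is C13H19NO3 (counting implicit H from valence).
  C: 13 × 12.011 = 156.143
  H: 19 × 1.008 = 19.152
  N: 1 × 14.007 = 14.007
  O: 3 × 15.999 = 47.997
Sum: 13×12.011 + 19×1.008 + 1×14.007 + 3×15.999 = 237.299 → 237.30 g/mol.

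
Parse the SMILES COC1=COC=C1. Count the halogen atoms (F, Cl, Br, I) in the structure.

0

Scan the SMILES for the halogen motif — none present.
Groups that are present: 1 ether.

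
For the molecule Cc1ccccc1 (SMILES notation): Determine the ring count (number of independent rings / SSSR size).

1

In SMILES, each pair of matching ring-closure digits denotes one ring-closing bond; the number of such bonds equals the number of independent rings.
Ring-closure bonds here: 1.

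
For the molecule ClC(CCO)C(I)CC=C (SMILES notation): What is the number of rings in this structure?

In SMILES, each pair of matching ring-closure digits denotes one ring-closing bond; the number of such bonds equals the number of independent rings.
Ring-closure bonds here: 0.

0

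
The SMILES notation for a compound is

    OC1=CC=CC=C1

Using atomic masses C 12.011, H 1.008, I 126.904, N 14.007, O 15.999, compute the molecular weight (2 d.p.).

94.11 g/mol

First, the molecular formula is C6H6O (counting implicit H from valence).
  C: 6 × 12.011 = 72.066
  H: 6 × 1.008 = 6.048
  O: 1 × 15.999 = 15.999
Sum: 6×12.011 + 6×1.008 + 1×15.999 = 94.113 → 94.11 g/mol.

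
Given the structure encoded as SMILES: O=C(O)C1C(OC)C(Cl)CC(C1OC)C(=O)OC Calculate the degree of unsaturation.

Molecular formula: C11H17ClO6.
DoU = (2C + 2 + N − H − X) / 2, where X is the halogen count and O/S are ignored.
    = (2·11 + 2 + 0 − 17 − 1) / 2 = 6 / 2 = 3.

3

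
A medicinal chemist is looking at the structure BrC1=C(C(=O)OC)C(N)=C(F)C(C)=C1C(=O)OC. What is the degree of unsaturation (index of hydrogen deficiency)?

Molecular formula: C11H11BrFNO4.
DoU = (2C + 2 + N − H − X) / 2, where X is the halogen count and O/S are ignored.
    = (2·11 + 2 + 1 − 11 − 2) / 2 = 12 / 2 = 6.

6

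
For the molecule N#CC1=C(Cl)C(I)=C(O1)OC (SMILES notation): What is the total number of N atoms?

Scan the SMILES for N atoms (remember two-letter symbols like Cl and Br are single atoms).
Nitrogen count: 1.

1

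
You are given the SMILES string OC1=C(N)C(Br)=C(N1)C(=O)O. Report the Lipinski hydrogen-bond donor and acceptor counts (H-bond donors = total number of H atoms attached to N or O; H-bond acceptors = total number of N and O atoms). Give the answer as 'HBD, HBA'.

5, 5

Donors: find every N or O and count the H atoms it carries.
  atom 1 (O): bond orders sum to 1 → 1 H
  atom 4 (N): bond orders sum to 1 → 2 H
  atom 8 (N): bond orders sum to 2 → 1 H
  atom 10 (O): bond orders sum to 2 → 0 H
  atom 11 (O): bond orders sum to 1 → 1 H
Lipinski HBD = 5.
Acceptors: N atoms = 2, O atoms = 3 → HBA = 5.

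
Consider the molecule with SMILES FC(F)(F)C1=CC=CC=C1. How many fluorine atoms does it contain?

Scan the SMILES for F atoms (remember two-letter symbols like Cl and Br are single atoms).
Fluorine count: 3.

3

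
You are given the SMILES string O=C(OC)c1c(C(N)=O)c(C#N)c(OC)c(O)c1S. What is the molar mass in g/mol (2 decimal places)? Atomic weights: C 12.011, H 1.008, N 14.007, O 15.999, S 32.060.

First, the molecular formula is C11H10N2O5S (counting implicit H from valence).
  C: 11 × 12.011 = 132.121
  H: 10 × 1.008 = 10.080
  N: 2 × 14.007 = 28.014
  O: 5 × 15.999 = 79.995
  S: 1 × 32.060 = 32.060
Sum: 11×12.011 + 10×1.008 + 2×14.007 + 5×15.999 + 1×32.060 = 282.270 → 282.27 g/mol.

282.27 g/mol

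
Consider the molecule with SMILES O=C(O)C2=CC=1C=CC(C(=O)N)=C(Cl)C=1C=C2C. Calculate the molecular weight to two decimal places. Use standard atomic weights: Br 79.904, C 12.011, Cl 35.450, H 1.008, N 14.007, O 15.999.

263.68 g/mol

First, the molecular formula is C13H10ClNO3 (counting implicit H from valence).
  C: 13 × 12.011 = 156.143
  Cl: 1 × 35.450 = 35.450
  H: 10 × 1.008 = 10.080
  N: 1 × 14.007 = 14.007
  O: 3 × 15.999 = 47.997
Sum: 13×12.011 + 1×35.450 + 10×1.008 + 1×14.007 + 3×15.999 = 263.677 → 263.68 g/mol.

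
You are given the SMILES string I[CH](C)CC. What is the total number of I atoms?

Scan the SMILES for I atoms (remember two-letter symbols like Cl and Br are single atoms).
Iodine count: 1.

1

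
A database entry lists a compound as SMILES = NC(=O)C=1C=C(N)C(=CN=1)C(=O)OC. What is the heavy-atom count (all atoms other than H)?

Every atom symbol written in the SMILES (organic subset) is one heavy atom; implicit H are not written.
Heavy atoms by element → C:8, N:3, O:3.
Total: 14.

14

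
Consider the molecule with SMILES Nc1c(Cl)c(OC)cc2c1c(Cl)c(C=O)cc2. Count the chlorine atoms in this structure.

Scan the SMILES for Cl atoms (remember two-letter symbols like Cl and Br are single atoms).
Chlorine count: 2.

2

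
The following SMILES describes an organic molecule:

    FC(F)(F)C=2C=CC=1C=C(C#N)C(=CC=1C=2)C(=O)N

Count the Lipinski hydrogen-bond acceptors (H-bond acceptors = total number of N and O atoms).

3

N atoms: 2; O atoms: 1.
Lipinski HBA = 2 + 1 = 3.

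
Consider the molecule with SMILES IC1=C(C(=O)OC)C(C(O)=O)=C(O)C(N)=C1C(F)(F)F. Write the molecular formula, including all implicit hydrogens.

C10H7F3INO5

Walk through each heavy atom and fill implicit hydrogens from standard valence (C 4, N 3, O 2, S 2, halogen 1):
  atom 1: I (halogen, monovalent) → 0 H
  atom 2: C, bond orders sum to 4 (valence 4) → 0 H
  atom 3: C, bond orders sum to 4 (valence 4) → 0 H
  atom 4: C, bond orders sum to 4 (valence 4) → 0 H
  atom 5: O, bond orders sum to 2 (valence 2) → 0 H
  atom 6: O, bond orders sum to 2 (valence 2) → 0 H
  atom 7: C, bond orders sum to 1 (valence 4) → 3 H
  atom 8: C, bond orders sum to 4 (valence 4) → 0 H
  atom 9: C, bond orders sum to 4 (valence 4) → 0 H
  atom 10: O, bond orders sum to 1 (valence 2) → 1 H
  atom 11: O, bond orders sum to 2 (valence 2) → 0 H
  atom 12: C, bond orders sum to 4 (valence 4) → 0 H
  atom 13: O, bond orders sum to 1 (valence 2) → 1 H
  atom 14: C, bond orders sum to 4 (valence 4) → 0 H
  atom 15: N, bond orders sum to 1 (valence 3) → 2 H
  atom 16: C, bond orders sum to 4 (valence 4) → 0 H
  atom 17: C, bond orders sum to 4 (valence 4) → 0 H
  atom 18: F (halogen, monovalent) → 0 H
  atom 19: F (halogen, monovalent) → 0 H
  atom 20: F (halogen, monovalent) → 0 H
Totals → C:10, H:7, F:3, I:1, N:1, O:5.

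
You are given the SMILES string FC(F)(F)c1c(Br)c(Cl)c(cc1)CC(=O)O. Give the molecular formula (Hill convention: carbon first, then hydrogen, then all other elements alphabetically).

C9H5BrClF3O2

Walk through each heavy atom and fill implicit hydrogens from standard valence (C 4, N 3, O 2, S 2, halogen 1); for lowercase aromatic atoms, an aromatic c carries 1 H when it has two neighbours and 0 H with three, and aromatic n carries 0 H:
  atom 1: F (halogen, monovalent) → 0 H
  atom 2: C, bond orders sum to 4 (valence 4) → 0 H
  atom 3: F (halogen, monovalent) → 0 H
  atom 4: F (halogen, monovalent) → 0 H
  atom 5: aromatic c, 3 neighbours → 0 H
  atom 6: aromatic c, 3 neighbours → 0 H
  atom 7: Br (halogen, monovalent) → 0 H
  atom 8: aromatic c, 3 neighbours → 0 H
  atom 9: Cl (halogen, monovalent) → 0 H
  atom 10: aromatic c, 3 neighbours → 0 H
  atom 11: aromatic c, 2 neighbours → 1 H
  atom 12: aromatic c, 2 neighbours → 1 H
  atom 13: C, bond orders sum to 2 (valence 4) → 2 H
  atom 14: C, bond orders sum to 4 (valence 4) → 0 H
  atom 15: O, bond orders sum to 2 (valence 2) → 0 H
  atom 16: O, bond orders sum to 1 (valence 2) → 1 H
Totals → C:9, H:5, Br:1, Cl:1, F:3, O:2.
In Hill order: C9H5BrClF3O2.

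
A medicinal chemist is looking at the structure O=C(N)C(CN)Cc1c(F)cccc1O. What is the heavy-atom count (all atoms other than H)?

15

Every atom symbol written in the SMILES (organic subset) is one heavy atom; implicit H are not written.
Heavy atoms by element → C:10, F:1, N:2, O:2.
Total: 15.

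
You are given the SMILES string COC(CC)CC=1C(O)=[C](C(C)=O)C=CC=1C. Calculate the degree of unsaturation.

Molecular formula: C14H20O3.
DoU = (2C + 2 + N − H − X) / 2, where X is the halogen count and O/S are ignored.
    = (2·14 + 2 + 0 − 20 − 0) / 2 = 10 / 2 = 5.

5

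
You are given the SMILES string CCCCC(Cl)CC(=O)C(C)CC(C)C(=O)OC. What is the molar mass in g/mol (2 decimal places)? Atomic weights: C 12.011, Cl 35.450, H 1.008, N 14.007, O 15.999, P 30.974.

First, the molecular formula is C14H25ClO3 (counting implicit H from valence).
  C: 14 × 12.011 = 168.154
  Cl: 1 × 35.450 = 35.450
  H: 25 × 1.008 = 25.200
  O: 3 × 15.999 = 47.997
Sum: 14×12.011 + 1×35.450 + 25×1.008 + 3×15.999 = 276.801 → 276.80 g/mol.

276.80 g/mol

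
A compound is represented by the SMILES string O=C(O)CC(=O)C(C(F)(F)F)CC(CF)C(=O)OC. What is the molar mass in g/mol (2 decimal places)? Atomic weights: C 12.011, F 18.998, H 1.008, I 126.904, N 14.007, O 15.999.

288.19 g/mol

First, the molecular formula is C10H12F4O5 (counting implicit H from valence).
  C: 10 × 12.011 = 120.110
  F: 4 × 18.998 = 75.992
  H: 12 × 1.008 = 12.096
  O: 5 × 15.999 = 79.995
Sum: 10×12.011 + 4×18.998 + 12×1.008 + 5×15.999 = 288.193 → 288.19 g/mol.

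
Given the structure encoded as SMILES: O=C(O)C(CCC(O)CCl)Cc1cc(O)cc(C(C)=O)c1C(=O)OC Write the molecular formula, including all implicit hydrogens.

C17H21ClO7

Walk through each heavy atom and fill implicit hydrogens from standard valence (C 4, N 3, O 2, S 2, halogen 1); for lowercase aromatic atoms, an aromatic c carries 1 H when it has two neighbours and 0 H with three, and aromatic n carries 0 H:
  atom 1: O, bond orders sum to 2 (valence 2) → 0 H
  atom 2: C, bond orders sum to 4 (valence 4) → 0 H
  atom 3: O, bond orders sum to 1 (valence 2) → 1 H
  atom 4: C, bond orders sum to 3 (valence 4) → 1 H
  atom 5: C, bond orders sum to 2 (valence 4) → 2 H
  atom 6: C, bond orders sum to 2 (valence 4) → 2 H
  atom 7: C, bond orders sum to 3 (valence 4) → 1 H
  atom 8: O, bond orders sum to 1 (valence 2) → 1 H
  atom 9: C, bond orders sum to 2 (valence 4) → 2 H
  atom 10: Cl (halogen, monovalent) → 0 H
  atom 11: C, bond orders sum to 2 (valence 4) → 2 H
  atom 12: aromatic c, 3 neighbours → 0 H
  atom 13: aromatic c, 2 neighbours → 1 H
  atom 14: aromatic c, 3 neighbours → 0 H
  atom 15: O, bond orders sum to 1 (valence 2) → 1 H
  atom 16: aromatic c, 2 neighbours → 1 H
  atom 17: aromatic c, 3 neighbours → 0 H
  atom 18: C, bond orders sum to 4 (valence 4) → 0 H
  atom 19: C, bond orders sum to 1 (valence 4) → 3 H
  atom 20: O, bond orders sum to 2 (valence 2) → 0 H
  atom 21: aromatic c, 3 neighbours → 0 H
  atom 22: C, bond orders sum to 4 (valence 4) → 0 H
  atom 23: O, bond orders sum to 2 (valence 2) → 0 H
  atom 24: O, bond orders sum to 2 (valence 2) → 0 H
  atom 25: C, bond orders sum to 1 (valence 4) → 3 H
Totals → C:17, H:21, Cl:1, O:7.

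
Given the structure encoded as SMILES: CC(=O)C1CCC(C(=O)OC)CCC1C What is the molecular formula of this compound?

C12H20O3

Walk through each heavy atom and fill implicit hydrogens from standard valence (C 4, N 3, O 2, S 2, halogen 1):
  atom 1: C, bond orders sum to 1 (valence 4) → 3 H
  atom 2: C, bond orders sum to 4 (valence 4) → 0 H
  atom 3: O, bond orders sum to 2 (valence 2) → 0 H
  atom 4: C, bond orders sum to 3 (valence 4) → 1 H
  atom 5: C, bond orders sum to 2 (valence 4) → 2 H
  atom 6: C, bond orders sum to 2 (valence 4) → 2 H
  atom 7: C, bond orders sum to 3 (valence 4) → 1 H
  atom 8: C, bond orders sum to 4 (valence 4) → 0 H
  atom 9: O, bond orders sum to 2 (valence 2) → 0 H
  atom 10: O, bond orders sum to 2 (valence 2) → 0 H
  atom 11: C, bond orders sum to 1 (valence 4) → 3 H
  atom 12: C, bond orders sum to 2 (valence 4) → 2 H
  atom 13: C, bond orders sum to 2 (valence 4) → 2 H
  atom 14: C, bond orders sum to 3 (valence 4) → 1 H
  atom 15: C, bond orders sum to 1 (valence 4) → 3 H
Totals → C:12, H:20, O:3.
In Hill order: C12H20O3.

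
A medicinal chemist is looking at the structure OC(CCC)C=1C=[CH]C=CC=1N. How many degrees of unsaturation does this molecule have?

Molecular formula: C10H15NO.
DoU = (2C + 2 + N − H − X) / 2, where X is the halogen count and O/S are ignored.
    = (2·10 + 2 + 1 − 15 − 0) / 2 = 8 / 2 = 4.

4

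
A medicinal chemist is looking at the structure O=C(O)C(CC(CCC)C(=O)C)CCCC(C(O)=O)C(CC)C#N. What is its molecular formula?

Walk through each heavy atom and fill implicit hydrogens from standard valence (C 4, N 3, O 2, S 2, halogen 1):
  atom 1: O, bond orders sum to 2 (valence 2) → 0 H
  atom 2: C, bond orders sum to 4 (valence 4) → 0 H
  atom 3: O, bond orders sum to 1 (valence 2) → 1 H
  atom 4: C, bond orders sum to 3 (valence 4) → 1 H
  atom 5: C, bond orders sum to 2 (valence 4) → 2 H
  atom 6: C, bond orders sum to 3 (valence 4) → 1 H
  atom 7: C, bond orders sum to 2 (valence 4) → 2 H
  atom 8: C, bond orders sum to 2 (valence 4) → 2 H
  atom 9: C, bond orders sum to 1 (valence 4) → 3 H
  atom 10: C, bond orders sum to 4 (valence 4) → 0 H
  atom 11: O, bond orders sum to 2 (valence 2) → 0 H
  atom 12: C, bond orders sum to 1 (valence 4) → 3 H
  atom 13: C, bond orders sum to 2 (valence 4) → 2 H
  atom 14: C, bond orders sum to 2 (valence 4) → 2 H
  atom 15: C, bond orders sum to 2 (valence 4) → 2 H
  atom 16: C, bond orders sum to 3 (valence 4) → 1 H
  atom 17: C, bond orders sum to 4 (valence 4) → 0 H
  atom 18: O, bond orders sum to 1 (valence 2) → 1 H
  atom 19: O, bond orders sum to 2 (valence 2) → 0 H
  atom 20: C, bond orders sum to 3 (valence 4) → 1 H
  atom 21: C, bond orders sum to 2 (valence 4) → 2 H
  atom 22: C, bond orders sum to 1 (valence 4) → 3 H
  atom 23: C, bond orders sum to 4 (valence 4) → 0 H
  atom 24: N, bond orders sum to 3 (valence 3) → 0 H
Totals → C:18, H:29, N:1, O:5.
In Hill order: C18H29NO5.

C18H29NO5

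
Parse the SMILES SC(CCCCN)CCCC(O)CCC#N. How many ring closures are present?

0

In SMILES, each pair of matching ring-closure digits denotes one ring-closing bond; the number of such bonds equals the number of independent rings.
Ring-closure bonds here: 0.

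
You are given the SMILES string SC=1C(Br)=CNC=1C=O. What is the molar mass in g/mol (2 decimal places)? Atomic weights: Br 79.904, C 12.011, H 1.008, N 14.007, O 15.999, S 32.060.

206.06 g/mol

First, the molecular formula is C5H4BrNOS (counting implicit H from valence).
  Br: 1 × 79.904 = 79.904
  C: 5 × 12.011 = 60.055
  H: 4 × 1.008 = 4.032
  N: 1 × 14.007 = 14.007
  O: 1 × 15.999 = 15.999
  S: 1 × 32.060 = 32.060
Sum: 1×79.904 + 5×12.011 + 4×1.008 + 1×14.007 + 1×15.999 + 1×32.060 = 206.057 → 206.06 g/mol.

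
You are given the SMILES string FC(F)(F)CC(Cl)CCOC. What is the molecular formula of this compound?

C6H10ClF3O

Walk through each heavy atom and fill implicit hydrogens from standard valence (C 4, N 3, O 2, S 2, halogen 1):
  atom 1: F (halogen, monovalent) → 0 H
  atom 2: C, bond orders sum to 4 (valence 4) → 0 H
  atom 3: F (halogen, monovalent) → 0 H
  atom 4: F (halogen, monovalent) → 0 H
  atom 5: C, bond orders sum to 2 (valence 4) → 2 H
  atom 6: C, bond orders sum to 3 (valence 4) → 1 H
  atom 7: Cl (halogen, monovalent) → 0 H
  atom 8: C, bond orders sum to 2 (valence 4) → 2 H
  atom 9: C, bond orders sum to 2 (valence 4) → 2 H
  atom 10: O, bond orders sum to 2 (valence 2) → 0 H
  atom 11: C, bond orders sum to 1 (valence 4) → 3 H
Totals → C:6, H:10, Cl:1, F:3, O:1.
In Hill order: C6H10ClF3O.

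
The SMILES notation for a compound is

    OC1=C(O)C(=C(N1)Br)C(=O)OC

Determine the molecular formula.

C6H6BrNO4

Walk through each heavy atom and fill implicit hydrogens from standard valence (C 4, N 3, O 2, S 2, halogen 1):
  atom 1: O, bond orders sum to 1 (valence 2) → 1 H
  atom 2: C, bond orders sum to 4 (valence 4) → 0 H
  atom 3: C, bond orders sum to 4 (valence 4) → 0 H
  atom 4: O, bond orders sum to 1 (valence 2) → 1 H
  atom 5: C, bond orders sum to 4 (valence 4) → 0 H
  atom 6: C, bond orders sum to 4 (valence 4) → 0 H
  atom 7: N, bond orders sum to 2 (valence 3) → 1 H
  atom 8: Br (halogen, monovalent) → 0 H
  atom 9: C, bond orders sum to 4 (valence 4) → 0 H
  atom 10: O, bond orders sum to 2 (valence 2) → 0 H
  atom 11: O, bond orders sum to 2 (valence 2) → 0 H
  atom 12: C, bond orders sum to 1 (valence 4) → 3 H
Totals → C:6, H:6, Br:1, N:1, O:4.
In Hill order: C6H6BrNO4.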